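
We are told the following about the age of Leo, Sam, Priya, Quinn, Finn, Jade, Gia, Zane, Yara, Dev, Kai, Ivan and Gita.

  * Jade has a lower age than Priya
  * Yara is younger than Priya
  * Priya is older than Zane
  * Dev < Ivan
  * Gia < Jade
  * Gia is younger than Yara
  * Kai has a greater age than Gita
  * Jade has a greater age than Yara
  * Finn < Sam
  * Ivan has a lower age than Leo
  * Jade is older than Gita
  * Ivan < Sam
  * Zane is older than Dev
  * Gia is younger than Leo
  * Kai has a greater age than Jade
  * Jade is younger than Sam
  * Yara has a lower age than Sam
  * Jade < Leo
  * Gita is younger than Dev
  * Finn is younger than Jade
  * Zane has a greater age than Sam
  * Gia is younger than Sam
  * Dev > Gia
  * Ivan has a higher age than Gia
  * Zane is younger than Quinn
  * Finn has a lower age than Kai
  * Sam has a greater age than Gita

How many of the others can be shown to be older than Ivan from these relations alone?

5

The elements the relations force above Ivan are Sam, Zane, Leo, Quinn, Priya — no chain reaches any other.
That is 5.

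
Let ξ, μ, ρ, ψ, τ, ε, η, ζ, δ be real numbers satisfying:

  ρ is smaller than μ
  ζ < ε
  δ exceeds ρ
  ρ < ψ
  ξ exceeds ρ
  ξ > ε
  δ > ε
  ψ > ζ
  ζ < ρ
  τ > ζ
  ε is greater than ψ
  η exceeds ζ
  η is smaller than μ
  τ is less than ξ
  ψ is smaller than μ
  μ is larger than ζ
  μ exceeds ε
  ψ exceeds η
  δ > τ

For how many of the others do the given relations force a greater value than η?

5

The elements the relations force above η are ψ, ε, ξ, μ, δ — no chain reaches any other.
That is 5.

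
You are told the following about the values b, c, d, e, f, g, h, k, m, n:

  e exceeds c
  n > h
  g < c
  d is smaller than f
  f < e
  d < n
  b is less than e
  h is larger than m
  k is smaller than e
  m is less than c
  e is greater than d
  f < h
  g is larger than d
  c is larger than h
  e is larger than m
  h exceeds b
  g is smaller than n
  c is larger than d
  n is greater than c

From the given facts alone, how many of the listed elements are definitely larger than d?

6

Directly above d: f, g, c, n, e.
One step further: h (6 so far).
Nothing else is reachable above d; 6 in all.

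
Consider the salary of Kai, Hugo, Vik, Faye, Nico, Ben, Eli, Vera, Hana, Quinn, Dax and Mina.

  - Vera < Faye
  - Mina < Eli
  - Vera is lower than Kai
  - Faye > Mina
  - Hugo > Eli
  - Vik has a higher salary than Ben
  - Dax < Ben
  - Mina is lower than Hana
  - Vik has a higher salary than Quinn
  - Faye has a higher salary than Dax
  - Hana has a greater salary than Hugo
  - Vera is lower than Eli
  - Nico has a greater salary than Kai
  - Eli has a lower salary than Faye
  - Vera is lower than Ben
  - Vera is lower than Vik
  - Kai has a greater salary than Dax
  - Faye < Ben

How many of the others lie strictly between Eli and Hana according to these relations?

1

Chaining upward from Eli reaches: Hugo, Faye, Ben, Vik.
Chaining downward from Hana reaches: Vera, Mina, Hugo.
Strictly between Eli and Hana are those in both lists: Hugo — 1 element.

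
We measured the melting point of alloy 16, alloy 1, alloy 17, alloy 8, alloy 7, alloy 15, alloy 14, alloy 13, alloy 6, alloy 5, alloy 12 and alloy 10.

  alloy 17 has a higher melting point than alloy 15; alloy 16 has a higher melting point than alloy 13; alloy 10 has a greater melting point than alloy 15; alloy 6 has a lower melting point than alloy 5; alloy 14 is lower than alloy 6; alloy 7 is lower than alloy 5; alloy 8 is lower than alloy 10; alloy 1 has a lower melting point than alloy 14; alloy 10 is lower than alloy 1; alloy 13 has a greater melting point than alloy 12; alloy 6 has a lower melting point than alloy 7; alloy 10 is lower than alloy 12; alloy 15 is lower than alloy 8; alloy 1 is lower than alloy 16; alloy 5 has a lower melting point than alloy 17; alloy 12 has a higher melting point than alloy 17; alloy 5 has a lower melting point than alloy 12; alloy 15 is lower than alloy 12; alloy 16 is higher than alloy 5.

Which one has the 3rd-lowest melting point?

alloy 10

Chaining the given pairs: alloy 15 < alloy 8 < alloy 10 < alloy 1 < alloy 14 < alloy 6 < alloy 7 < alloy 5 < alloy 17 < alloy 12 < alloy 13 < alloy 16.
The 3rd smallest is alloy 10.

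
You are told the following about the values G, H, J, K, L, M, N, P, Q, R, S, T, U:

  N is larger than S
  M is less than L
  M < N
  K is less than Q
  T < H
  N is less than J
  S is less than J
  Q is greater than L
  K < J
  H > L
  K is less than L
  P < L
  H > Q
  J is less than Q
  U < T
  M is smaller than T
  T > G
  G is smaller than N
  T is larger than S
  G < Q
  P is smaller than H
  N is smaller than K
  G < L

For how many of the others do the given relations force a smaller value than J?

Directly below J: S, N, K.
One step further: M, G (5 so far).
No other element is forced below J by the given relations, so the count is 5.

5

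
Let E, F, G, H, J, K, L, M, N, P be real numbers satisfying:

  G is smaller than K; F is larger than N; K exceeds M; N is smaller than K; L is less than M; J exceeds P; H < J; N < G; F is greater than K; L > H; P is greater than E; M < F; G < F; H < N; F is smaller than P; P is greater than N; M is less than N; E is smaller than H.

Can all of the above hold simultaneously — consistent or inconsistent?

The single ordering E < H < L < M < N < G < K < F < P < J satisfies every listed relation, so no contradiction arises.

consistent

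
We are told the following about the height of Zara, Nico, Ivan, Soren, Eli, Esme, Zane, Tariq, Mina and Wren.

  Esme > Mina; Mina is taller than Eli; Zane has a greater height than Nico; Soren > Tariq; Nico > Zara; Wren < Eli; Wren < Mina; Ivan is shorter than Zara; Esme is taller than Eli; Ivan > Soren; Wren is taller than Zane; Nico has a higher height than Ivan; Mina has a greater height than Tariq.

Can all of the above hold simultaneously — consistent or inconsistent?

consistent

The single ordering Tariq < Soren < Ivan < Zara < Nico < Zane < Wren < Eli < Mina < Esme satisfies every listed relation, so no contradiction arises.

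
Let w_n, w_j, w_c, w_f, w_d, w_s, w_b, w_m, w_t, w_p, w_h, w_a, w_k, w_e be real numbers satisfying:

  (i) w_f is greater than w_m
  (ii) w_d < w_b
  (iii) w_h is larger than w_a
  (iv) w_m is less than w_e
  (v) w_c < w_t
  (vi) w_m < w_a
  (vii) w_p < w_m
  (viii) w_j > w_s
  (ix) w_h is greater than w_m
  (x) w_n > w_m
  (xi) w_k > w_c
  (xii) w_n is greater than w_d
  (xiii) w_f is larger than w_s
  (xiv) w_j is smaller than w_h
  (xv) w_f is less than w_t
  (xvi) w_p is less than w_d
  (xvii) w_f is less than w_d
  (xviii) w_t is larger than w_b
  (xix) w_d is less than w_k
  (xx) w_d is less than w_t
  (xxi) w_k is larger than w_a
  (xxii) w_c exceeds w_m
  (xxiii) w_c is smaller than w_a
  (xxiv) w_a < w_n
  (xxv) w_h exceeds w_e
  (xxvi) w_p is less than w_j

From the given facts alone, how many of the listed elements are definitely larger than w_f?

Directly above w_f: w_d, w_t.
One step further: w_b, w_k, w_n (5 so far).
No other element is forced above w_f by the given relations, so the count is 5.

5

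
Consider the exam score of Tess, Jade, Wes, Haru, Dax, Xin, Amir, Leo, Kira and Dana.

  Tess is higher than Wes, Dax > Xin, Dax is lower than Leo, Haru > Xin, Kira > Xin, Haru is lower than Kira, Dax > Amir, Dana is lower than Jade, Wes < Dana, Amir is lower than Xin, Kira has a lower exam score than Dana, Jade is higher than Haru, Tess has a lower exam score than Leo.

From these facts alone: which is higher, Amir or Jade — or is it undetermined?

Amir < Xin and Xin < Haru give Amir < Haru.
Then Haru < Kira extends the chain to Kira.
With Kira < Dana: Amir < Xin < Haru < Kira < Dana.
Then Dana < Jade extends the chain to Jade.
So Jade is higher.

Jade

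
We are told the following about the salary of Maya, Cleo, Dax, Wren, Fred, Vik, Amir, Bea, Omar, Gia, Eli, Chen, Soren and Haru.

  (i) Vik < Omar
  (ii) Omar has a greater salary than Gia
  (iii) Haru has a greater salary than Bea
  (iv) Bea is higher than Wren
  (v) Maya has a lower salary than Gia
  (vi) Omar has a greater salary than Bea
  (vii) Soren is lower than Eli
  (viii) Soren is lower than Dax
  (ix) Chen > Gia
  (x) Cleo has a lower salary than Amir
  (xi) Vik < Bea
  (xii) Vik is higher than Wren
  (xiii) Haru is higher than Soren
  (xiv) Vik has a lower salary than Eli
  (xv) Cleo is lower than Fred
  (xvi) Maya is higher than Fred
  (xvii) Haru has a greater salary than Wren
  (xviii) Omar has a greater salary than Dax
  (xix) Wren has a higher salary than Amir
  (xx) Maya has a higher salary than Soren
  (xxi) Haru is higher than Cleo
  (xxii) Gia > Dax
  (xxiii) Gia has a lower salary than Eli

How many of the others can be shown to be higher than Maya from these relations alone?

4

From Maya the given relations immediately reach Gia.
From those, Eli, Chen, Omar — 4 in total.
No other element is forced above Maya by the given relations, so the count is 4.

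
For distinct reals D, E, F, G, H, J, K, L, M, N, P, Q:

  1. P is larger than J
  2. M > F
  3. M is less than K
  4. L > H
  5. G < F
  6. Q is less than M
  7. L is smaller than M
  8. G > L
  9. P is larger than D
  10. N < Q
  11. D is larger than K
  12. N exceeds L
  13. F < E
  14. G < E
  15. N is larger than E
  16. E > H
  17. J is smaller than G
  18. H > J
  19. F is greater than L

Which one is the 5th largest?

Q

Piecing the relations together gives one ordering: J < H < L < G < F < E < N < Q < M < K < D < P.
The 5th largest is Q.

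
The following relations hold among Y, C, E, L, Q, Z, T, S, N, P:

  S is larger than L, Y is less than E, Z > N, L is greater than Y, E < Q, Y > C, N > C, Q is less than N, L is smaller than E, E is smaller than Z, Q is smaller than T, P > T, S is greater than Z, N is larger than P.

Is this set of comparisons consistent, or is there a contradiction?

The single ordering C < Y < L < E < Q < T < P < N < Z < S satisfies every listed relation, so no contradiction arises.

consistent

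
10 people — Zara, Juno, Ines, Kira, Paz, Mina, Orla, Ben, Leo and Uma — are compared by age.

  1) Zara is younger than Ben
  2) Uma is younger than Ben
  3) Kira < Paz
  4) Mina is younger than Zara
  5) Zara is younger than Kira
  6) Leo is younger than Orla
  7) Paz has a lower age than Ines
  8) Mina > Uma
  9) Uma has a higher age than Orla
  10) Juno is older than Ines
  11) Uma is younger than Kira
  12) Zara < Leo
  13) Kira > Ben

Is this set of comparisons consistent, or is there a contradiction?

We have Zara < Leo stated directly, yet also Leo < Orla < Uma < Mina < Zara by chaining the others — so Leo < Zara. Contradiction.

inconsistent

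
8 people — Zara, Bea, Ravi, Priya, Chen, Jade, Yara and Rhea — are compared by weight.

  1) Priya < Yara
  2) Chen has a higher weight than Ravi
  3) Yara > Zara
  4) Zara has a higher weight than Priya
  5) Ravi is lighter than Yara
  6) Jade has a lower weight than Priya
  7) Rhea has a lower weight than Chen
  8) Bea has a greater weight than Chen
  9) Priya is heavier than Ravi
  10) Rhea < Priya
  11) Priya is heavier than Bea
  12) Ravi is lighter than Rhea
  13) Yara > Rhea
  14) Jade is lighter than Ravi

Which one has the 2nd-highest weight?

Zara

The consecutive relations fix a unique order: Jade < Ravi < Rhea < Chen < Bea < Priya < Zara < Yara.
Counting 2 from the largest end gives Zara.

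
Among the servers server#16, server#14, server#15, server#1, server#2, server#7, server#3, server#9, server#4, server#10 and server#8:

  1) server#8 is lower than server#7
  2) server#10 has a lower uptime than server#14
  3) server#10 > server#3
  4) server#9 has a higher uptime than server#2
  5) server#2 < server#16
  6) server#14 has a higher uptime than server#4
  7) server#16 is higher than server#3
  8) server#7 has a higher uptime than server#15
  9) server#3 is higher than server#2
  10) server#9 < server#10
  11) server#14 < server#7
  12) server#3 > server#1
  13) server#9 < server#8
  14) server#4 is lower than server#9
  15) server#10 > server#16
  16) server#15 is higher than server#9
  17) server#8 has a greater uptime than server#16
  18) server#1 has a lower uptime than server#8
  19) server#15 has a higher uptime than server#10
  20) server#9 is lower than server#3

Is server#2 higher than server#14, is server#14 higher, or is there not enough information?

Following the relations from server#2: server#2 < server#9 < server#3 < server#16 < server#10 < server#14.
So server#14 is higher.

server#14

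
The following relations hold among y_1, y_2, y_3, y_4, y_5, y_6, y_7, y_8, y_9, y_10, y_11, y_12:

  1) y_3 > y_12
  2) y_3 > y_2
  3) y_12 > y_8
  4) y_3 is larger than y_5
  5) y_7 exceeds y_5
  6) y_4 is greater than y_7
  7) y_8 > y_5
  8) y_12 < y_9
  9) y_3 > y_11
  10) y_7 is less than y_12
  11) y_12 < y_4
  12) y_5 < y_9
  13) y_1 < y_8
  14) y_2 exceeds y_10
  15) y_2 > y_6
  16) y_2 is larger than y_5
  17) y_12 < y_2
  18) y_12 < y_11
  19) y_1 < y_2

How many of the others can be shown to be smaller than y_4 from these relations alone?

5

The elements the relations force below y_4 are y_1, y_5, y_8, y_7, y_12 — no chain reaches any other.
That is 5.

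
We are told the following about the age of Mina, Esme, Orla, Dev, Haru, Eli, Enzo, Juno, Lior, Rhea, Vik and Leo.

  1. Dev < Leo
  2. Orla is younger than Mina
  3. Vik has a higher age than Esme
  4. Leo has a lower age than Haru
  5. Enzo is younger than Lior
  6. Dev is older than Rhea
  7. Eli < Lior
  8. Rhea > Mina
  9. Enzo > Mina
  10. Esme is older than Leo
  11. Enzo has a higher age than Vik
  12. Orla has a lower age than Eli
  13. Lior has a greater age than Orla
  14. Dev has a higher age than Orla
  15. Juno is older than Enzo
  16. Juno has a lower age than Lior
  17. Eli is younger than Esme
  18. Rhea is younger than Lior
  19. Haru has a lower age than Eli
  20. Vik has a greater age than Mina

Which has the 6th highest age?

The consecutive relations fix a unique order: Orla < Mina < Rhea < Dev < Leo < Haru < Eli < Esme < Vik < Enzo < Juno < Lior.
Counting 6 from the largest end gives Eli.

Eli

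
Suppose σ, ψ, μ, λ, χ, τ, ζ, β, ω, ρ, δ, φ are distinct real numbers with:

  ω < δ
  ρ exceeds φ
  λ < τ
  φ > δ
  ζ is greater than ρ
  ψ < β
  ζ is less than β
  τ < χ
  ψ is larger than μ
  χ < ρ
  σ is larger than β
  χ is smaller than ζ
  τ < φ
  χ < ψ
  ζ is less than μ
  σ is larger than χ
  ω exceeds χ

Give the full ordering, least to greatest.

λ < τ < χ < ω < δ < φ < ρ < ζ < μ < ψ < β < σ

Each adjacent pair is fixed by a given relation: λ < τ; τ < χ; χ < ω; ω < δ; δ < φ; φ < ρ; ρ < ζ; ζ < μ; μ < ψ; ψ < β; β < σ. Chaining them end to end gives the full order.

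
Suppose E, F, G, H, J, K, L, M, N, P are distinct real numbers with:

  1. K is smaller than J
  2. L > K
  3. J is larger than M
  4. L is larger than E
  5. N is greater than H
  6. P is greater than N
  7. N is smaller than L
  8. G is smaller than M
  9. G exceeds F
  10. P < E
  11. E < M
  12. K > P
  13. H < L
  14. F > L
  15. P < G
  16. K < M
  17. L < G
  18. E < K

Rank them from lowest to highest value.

H < N < P < E < K < L < F < G < M < J

The consecutive links are each given: H < N; N < P; P < E; E < K; K < L; L < F; F < G; G < M; M < J.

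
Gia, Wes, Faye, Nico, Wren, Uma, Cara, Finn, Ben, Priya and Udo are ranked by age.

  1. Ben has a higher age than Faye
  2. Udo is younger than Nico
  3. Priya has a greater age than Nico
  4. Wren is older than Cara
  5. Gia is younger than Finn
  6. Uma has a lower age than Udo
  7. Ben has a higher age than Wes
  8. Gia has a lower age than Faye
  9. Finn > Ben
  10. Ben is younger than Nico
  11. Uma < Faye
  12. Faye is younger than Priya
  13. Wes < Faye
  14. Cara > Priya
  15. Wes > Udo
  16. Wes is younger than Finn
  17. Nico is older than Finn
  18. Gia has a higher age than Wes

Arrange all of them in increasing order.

Nothing is placed below Uma, so it is least; from there Uma < Udo; Udo < Wes; Wes < Gia; Gia < Faye; Faye < Ben; Ben < Finn; Finn < Nico; Nico < Priya; Priya < Cara; Cara < Wren, each given directly.

Uma < Udo < Wes < Gia < Faye < Ben < Finn < Nico < Priya < Cara < Wren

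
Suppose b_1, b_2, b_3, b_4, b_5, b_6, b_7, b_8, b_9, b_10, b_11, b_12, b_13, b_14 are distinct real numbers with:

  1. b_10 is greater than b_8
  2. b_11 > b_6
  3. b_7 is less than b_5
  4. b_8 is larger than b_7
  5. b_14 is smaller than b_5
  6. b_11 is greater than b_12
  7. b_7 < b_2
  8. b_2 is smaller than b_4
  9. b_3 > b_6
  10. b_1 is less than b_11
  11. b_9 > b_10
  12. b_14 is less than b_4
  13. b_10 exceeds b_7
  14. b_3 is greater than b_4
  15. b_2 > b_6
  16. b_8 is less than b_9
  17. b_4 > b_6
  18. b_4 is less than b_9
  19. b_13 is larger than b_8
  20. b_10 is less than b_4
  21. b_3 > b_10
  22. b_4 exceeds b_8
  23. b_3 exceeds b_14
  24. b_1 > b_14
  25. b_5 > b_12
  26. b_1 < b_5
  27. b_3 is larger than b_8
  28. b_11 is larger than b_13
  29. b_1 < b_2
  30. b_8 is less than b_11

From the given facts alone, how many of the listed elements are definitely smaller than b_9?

From b_9 the given relations immediately reach b_8, b_10, b_4.
From those, b_14, b_7, b_6, b_2 — 7 in total.
From those, b_1 — 8 in total.
No other element is forced below b_9 by the given relations, so the count is 8.

8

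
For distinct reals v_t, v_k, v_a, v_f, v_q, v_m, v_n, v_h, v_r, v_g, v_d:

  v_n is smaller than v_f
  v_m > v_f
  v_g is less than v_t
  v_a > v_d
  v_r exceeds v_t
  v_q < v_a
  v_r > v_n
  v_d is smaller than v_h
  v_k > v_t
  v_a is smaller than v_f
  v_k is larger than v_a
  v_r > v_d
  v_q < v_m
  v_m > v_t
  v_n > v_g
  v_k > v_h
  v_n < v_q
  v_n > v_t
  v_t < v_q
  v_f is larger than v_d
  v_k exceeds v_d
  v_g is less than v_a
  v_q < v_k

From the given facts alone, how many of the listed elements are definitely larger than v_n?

6

The elements the relations force above v_n are v_q, v_a, v_r, v_k, v_f, v_m — no chain reaches any other.
That is 6.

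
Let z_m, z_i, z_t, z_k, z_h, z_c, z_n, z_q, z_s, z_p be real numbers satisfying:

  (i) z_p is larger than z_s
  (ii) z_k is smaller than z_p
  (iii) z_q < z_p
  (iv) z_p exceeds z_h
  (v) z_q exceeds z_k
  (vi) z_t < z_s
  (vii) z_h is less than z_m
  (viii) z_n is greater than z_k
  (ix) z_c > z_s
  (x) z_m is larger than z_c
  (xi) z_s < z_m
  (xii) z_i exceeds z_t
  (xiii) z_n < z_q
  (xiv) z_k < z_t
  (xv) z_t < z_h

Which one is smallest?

Chaining upward from z_k: directly above it, z_n, z_q, z_t, z_p; then z_s, z_i, z_h; then z_c, z_m.
That covers every other element, and nothing is given below z_k, so z_k is the smallest.

z_k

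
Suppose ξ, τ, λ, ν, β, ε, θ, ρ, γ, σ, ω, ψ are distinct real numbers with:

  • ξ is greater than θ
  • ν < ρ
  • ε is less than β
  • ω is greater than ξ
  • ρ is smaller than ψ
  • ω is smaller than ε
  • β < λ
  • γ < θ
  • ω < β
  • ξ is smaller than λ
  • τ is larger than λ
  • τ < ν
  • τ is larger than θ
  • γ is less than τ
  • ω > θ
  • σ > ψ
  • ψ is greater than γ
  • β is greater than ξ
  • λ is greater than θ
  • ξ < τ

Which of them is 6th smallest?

Chaining the given pairs: γ < θ < ξ < ω < ε < β < λ < τ < ν < ρ < ψ < σ.
The 6th smallest is β.

β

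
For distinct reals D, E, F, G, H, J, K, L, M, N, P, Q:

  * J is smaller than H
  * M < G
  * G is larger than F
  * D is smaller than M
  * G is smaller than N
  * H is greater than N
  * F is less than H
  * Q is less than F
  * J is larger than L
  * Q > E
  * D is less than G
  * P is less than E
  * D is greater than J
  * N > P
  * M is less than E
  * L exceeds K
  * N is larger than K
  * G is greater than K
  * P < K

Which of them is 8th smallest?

Chaining the given pairs: P < K < L < J < D < M < E < Q < F < G < N < H.
The 8th smallest is Q.

Q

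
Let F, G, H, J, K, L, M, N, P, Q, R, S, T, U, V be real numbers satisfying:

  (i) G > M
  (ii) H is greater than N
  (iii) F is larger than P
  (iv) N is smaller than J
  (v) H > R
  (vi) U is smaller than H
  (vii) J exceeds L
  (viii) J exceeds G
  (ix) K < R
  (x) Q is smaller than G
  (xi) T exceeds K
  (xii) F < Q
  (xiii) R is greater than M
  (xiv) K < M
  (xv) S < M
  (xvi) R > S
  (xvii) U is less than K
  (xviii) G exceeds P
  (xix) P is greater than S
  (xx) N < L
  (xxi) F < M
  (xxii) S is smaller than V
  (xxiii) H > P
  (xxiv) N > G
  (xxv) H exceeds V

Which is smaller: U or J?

U

U < K and K < M give U < M.
With M < G: U < K < M < G.
Then G < N extends the chain to N.
With N < J: U < K < M < G < N < J.
So U < J; U is the smaller of the two.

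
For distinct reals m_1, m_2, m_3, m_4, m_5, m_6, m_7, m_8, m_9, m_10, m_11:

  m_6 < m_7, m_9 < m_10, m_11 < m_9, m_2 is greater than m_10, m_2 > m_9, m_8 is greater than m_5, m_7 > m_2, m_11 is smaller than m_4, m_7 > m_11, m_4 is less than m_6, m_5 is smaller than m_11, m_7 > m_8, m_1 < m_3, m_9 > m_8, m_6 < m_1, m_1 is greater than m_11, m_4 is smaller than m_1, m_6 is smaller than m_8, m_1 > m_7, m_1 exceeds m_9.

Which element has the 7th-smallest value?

Piecing the relations together gives one ordering: m_5 < m_11 < m_4 < m_6 < m_8 < m_9 < m_10 < m_2 < m_7 < m_1 < m_3.
The 7th smallest is m_10.

m_10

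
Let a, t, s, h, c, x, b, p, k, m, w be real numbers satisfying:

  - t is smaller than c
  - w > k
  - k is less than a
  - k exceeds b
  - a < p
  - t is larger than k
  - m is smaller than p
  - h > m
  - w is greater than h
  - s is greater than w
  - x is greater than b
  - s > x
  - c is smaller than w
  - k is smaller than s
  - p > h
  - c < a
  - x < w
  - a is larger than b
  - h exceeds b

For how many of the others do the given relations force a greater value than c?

4

The elements the relations force above c are w, s, a, p — no chain reaches any other.
That is 4.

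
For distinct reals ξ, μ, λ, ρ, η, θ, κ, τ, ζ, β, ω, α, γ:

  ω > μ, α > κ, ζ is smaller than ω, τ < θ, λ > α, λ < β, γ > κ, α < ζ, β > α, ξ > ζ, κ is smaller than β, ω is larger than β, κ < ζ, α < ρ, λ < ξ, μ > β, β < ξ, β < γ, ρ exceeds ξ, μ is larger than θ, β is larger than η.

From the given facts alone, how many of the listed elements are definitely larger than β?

5

Directly above β: ξ, μ, ω, γ.
One step further: ρ (5 so far).
Nothing else is reachable above β; 5 in all.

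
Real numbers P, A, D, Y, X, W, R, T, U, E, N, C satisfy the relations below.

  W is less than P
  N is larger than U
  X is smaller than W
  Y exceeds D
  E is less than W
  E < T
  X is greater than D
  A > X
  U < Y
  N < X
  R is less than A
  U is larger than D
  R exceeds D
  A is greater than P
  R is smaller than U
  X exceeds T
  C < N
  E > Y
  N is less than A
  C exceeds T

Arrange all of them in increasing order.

D < R < U < Y < E < T < C < N < X < W < P < A

Nothing is placed below D, so it is least; from there D < R; R < U; U < Y; Y < E; E < T; T < C; C < N; N < X; X < W; W < P; P < A, each given directly.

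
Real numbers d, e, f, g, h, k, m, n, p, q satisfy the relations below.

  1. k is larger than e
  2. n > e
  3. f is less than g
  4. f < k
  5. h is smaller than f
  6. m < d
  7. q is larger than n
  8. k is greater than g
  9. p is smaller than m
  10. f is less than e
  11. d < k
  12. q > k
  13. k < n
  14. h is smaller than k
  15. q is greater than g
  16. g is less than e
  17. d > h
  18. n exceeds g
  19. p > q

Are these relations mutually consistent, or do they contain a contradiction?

inconsistent

We have d < k stated directly, yet also k < n < q < p < m < d by chaining the others — so k < d. Contradiction.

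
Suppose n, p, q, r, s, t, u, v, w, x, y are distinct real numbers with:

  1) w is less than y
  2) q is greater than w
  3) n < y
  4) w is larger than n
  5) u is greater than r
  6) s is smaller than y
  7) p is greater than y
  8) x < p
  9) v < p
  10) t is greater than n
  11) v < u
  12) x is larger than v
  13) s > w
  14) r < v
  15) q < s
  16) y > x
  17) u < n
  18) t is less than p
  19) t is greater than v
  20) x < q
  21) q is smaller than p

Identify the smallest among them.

r

v is not least since r < v; u is not least since r < u; n is not least since u < n; x is not least since v < x; t is not least since v < t; w is not least since n < w; q is not least since w < q; s is not least since w < s; y is not least since x < y; p is not least since t < p.
Only r has nothing below it, so r is the smallest.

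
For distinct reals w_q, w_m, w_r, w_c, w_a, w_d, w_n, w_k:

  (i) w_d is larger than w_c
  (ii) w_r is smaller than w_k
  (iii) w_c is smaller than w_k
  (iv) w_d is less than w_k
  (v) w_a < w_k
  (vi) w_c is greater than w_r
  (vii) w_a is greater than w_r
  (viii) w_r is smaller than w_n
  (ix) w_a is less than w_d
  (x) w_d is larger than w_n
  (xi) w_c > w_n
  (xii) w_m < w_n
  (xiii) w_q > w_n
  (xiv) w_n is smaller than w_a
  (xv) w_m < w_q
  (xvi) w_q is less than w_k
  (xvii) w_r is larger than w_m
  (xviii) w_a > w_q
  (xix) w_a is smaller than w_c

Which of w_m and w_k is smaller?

w_m < w_r and w_r < w_n give w_m < w_n.
With w_n < w_q: w_m < w_r < w_n < w_q.
Then w_q < w_a extends the chain to w_a.
Then w_a < w_c extends the chain to w_c.
With w_c < w_d: w_m < w_r < w_n < w_q < w_a < w_c < w_d.
Then w_d < w_k extends the chain to w_k.
So w_m < w_k; w_m is the smaller of the two.

w_m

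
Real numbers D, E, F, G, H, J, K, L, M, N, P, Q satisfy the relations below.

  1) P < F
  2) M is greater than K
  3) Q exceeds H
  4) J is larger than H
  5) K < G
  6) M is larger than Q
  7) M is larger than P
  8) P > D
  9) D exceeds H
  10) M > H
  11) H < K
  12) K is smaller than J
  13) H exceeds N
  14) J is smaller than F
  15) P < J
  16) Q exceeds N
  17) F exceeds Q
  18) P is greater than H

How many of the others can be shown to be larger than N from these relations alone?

9

The elements the relations force above N are H, D, P, K, Q, M, G, J, F — no chain reaches any other.
That is 9.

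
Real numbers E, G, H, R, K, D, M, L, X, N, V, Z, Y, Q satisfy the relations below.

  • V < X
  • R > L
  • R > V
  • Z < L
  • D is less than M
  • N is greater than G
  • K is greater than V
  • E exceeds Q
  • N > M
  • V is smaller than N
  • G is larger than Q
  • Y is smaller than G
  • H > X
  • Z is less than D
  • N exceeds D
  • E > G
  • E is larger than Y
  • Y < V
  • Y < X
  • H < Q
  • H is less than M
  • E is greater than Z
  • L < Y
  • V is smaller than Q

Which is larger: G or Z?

G

Link the given pairs in sequence: Z < L; L < Y; Y < V; V < X; X < H; H < Q; Q < G.
Chaining these gives Z < L < Y < V < X < H < Q < G.
So Z < G; G is the larger of the two.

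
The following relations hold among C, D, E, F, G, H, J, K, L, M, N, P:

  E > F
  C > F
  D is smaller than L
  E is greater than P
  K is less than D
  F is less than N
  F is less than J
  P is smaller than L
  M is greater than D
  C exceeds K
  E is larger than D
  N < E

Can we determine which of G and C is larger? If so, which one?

undetermined

Following every chain through G: nothing is chained to G.
C is not reached, and no chain runs the other way from C to G.
So the given relations leave the order of G and C undetermined.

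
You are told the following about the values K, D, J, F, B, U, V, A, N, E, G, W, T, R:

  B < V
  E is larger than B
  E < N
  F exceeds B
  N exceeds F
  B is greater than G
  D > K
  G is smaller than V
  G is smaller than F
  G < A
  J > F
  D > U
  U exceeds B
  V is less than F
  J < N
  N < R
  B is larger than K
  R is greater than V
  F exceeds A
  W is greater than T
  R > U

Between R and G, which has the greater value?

G < B and B < V give G < V.
Then V < F extends the chain to F.
Then F < J extends the chain to J.
Then J < N extends the chain to N.
With N < R: G < B < V < F < J < N < R.
So G < R; R is the larger of the two.

R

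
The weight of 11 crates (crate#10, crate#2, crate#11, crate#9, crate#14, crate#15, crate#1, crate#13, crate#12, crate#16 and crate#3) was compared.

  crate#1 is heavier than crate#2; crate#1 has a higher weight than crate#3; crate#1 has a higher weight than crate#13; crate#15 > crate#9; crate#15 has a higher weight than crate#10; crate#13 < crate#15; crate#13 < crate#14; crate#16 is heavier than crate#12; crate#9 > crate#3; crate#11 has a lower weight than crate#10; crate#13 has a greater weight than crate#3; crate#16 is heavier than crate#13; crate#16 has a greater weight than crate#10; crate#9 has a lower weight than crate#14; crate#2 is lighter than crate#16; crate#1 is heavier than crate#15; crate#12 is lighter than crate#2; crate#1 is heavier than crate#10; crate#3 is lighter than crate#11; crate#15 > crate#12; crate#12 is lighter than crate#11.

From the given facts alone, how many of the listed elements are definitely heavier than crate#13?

4

The elements the relations force above crate#13 are crate#15, crate#14, crate#1, crate#16 — no chain reaches any other.
That is 4.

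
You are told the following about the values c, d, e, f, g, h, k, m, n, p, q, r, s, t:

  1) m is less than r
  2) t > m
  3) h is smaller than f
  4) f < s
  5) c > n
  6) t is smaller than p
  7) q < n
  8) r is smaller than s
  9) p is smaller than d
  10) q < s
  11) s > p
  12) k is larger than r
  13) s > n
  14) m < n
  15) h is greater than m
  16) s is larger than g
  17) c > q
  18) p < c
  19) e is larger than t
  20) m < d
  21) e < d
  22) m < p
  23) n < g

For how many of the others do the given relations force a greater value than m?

From m the given relations immediately reach n, h, t, r, p, d.
From those, e, f, g, s, c, k — 12 in total.
Nothing else is reachable above m; 12 in all.

12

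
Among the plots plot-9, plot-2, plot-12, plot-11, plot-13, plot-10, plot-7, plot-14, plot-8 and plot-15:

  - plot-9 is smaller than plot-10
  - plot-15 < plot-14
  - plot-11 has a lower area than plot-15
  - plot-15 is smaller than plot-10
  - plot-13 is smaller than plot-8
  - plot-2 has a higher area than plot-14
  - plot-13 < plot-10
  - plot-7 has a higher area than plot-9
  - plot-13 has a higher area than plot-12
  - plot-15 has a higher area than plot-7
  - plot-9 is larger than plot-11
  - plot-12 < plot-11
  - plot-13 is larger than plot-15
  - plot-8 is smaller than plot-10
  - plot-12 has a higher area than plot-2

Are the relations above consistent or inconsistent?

inconsistent

We have plot-15 < plot-14 stated directly, yet also plot-14 < plot-2 < plot-12 < plot-11 < plot-9 < plot-7 < plot-15 by chaining the others — so plot-14 < plot-15. Contradiction.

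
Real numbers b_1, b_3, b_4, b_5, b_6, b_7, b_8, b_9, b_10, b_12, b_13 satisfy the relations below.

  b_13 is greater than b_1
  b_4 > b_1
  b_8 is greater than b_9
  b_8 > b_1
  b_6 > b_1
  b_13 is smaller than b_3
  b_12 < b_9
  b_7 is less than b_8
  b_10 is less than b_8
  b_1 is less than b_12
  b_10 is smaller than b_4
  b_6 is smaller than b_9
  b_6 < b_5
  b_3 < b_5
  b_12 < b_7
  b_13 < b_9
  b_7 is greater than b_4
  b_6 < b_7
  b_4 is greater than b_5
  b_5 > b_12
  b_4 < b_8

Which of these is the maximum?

b_1 is not greatest since b_1 < b_6; b_13 is not greatest since b_13 < b_9; b_10 is not greatest since b_10 < b_4; b_12 is not greatest since b_12 < b_5; b_3 is not greatest since b_3 < b_5; b_6 is not greatest since b_6 < b_5; b_9 is not greatest since b_9 < b_8; b_5 is not greatest since b_5 < b_4; b_4 is not greatest since b_4 < b_7; b_7 is not greatest since b_7 < b_8.
Only b_8 has nothing above it, so b_8 is the maximum.

b_8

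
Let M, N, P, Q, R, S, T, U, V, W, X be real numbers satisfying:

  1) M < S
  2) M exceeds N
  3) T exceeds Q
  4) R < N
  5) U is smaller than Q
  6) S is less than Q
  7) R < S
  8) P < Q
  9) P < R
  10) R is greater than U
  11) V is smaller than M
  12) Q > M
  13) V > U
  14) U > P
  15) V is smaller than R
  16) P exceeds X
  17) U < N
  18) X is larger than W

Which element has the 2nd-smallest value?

Piecing the relations together gives one ordering: W < X < P < U < V < R < N < M < S < Q < T.
Counting 2 from the smallest end gives X.

X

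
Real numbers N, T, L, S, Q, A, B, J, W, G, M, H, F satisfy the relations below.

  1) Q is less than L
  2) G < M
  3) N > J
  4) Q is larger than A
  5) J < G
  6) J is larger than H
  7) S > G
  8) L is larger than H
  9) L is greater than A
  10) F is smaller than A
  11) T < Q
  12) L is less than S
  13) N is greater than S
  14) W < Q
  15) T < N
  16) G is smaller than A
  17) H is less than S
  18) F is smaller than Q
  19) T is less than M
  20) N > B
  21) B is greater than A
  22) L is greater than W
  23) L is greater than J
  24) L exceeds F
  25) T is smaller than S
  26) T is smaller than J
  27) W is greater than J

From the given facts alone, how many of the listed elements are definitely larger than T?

From T the given relations immediately reach J, Q, S, N, M.
From those, G, W, L — 8 in total.
From those, A — 9 in total.
From those, B — 10 in total.
Nothing else is reachable above T; 10 in all.

10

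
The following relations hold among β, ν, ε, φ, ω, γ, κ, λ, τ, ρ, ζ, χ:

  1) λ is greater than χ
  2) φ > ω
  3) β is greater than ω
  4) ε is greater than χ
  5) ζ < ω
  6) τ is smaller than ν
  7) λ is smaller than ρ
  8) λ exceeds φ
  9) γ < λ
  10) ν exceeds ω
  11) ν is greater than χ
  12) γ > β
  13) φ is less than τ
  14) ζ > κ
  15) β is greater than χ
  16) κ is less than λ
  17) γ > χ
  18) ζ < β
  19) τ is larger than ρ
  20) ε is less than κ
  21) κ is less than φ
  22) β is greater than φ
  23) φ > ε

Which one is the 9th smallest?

λ

Chaining the given pairs: χ < ε < κ < ζ < ω < φ < β < γ < λ < ρ < τ < ν.
Counting 9 from the smallest end gives λ.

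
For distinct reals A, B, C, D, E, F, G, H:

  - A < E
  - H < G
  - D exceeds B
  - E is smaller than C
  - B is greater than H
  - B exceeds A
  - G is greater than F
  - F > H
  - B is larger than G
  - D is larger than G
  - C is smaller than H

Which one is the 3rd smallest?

C

Chaining the given pairs: A < E < C < H < F < G < B < D.
Counting 3 from the smallest end gives C.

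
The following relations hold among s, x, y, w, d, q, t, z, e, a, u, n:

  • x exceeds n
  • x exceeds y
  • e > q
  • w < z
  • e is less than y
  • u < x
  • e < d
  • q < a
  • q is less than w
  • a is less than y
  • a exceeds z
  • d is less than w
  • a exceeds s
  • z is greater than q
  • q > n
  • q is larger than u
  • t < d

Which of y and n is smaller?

n

Link the given pairs in sequence: n < q; q < e; e < d; d < w; w < z; z < a; a < y.
Together: n < q < e < d < w < z < a < y.
So n < y; n is the smaller of the two.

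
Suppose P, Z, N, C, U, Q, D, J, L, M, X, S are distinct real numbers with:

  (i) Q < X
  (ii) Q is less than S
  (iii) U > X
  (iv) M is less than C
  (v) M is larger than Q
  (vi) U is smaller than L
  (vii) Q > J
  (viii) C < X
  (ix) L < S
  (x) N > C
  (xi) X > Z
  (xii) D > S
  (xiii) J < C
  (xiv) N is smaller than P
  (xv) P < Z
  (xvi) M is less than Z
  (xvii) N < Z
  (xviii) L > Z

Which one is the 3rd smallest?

M

Piecing the relations together gives one ordering: J < Q < M < C < N < P < Z < X < U < L < S < D.
The 3rd smallest is M.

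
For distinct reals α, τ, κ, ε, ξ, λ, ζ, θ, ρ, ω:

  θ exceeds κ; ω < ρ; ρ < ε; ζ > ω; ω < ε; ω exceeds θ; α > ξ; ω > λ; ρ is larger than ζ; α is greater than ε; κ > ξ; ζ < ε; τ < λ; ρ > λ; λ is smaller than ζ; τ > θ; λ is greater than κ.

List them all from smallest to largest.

The consecutive links are each given: ξ < κ; κ < θ; θ < τ; τ < λ; λ < ω; ω < ζ; ζ < ρ; ρ < ε; ε < α.

ξ < κ < θ < τ < λ < ω < ζ < ρ < ε < α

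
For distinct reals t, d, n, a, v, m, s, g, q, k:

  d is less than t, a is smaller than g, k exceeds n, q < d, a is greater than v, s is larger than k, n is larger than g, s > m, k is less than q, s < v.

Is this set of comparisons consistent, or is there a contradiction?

inconsistent

Chaining the given relations yields s < v < a < g < n < k, so s < k. But one relation states k < s. These cannot both hold.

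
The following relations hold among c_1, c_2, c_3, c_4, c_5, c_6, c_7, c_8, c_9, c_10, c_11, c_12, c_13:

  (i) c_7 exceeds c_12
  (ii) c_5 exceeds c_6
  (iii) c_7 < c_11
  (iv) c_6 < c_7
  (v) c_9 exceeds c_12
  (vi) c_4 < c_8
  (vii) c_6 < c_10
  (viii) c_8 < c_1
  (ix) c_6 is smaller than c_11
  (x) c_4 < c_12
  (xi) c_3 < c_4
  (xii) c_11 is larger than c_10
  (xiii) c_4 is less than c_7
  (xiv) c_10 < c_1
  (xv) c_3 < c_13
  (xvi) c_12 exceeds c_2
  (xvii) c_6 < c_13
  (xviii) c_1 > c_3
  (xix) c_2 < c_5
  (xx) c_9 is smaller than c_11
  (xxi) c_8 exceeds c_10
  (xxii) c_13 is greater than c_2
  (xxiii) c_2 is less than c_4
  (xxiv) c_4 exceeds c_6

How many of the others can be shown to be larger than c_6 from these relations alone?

From c_6 the given relations immediately reach c_5, c_10, c_4, c_7, c_13, c_11.
From those, c_12, c_8, c_1 — 9 in total.
From those, c_9 — 10 in total.
No other element is forced above c_6 by the given relations, so the count is 10.

10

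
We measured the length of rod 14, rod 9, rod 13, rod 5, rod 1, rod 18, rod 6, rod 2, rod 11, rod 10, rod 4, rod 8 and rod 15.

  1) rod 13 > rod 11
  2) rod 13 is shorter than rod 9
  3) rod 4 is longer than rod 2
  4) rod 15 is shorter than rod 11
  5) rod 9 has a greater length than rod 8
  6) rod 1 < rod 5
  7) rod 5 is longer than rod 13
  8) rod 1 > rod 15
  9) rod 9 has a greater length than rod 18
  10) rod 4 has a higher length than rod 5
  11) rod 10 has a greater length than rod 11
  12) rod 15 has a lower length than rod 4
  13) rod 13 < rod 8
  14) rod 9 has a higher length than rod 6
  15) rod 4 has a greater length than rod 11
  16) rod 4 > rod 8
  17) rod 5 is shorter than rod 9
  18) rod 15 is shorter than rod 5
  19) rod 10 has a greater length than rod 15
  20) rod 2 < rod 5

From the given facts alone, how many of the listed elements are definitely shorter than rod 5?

The elements the relations force below rod 5 are rod 15, rod 11, rod 13, rod 2, rod 1 — no chain reaches any other.
That is 5.

5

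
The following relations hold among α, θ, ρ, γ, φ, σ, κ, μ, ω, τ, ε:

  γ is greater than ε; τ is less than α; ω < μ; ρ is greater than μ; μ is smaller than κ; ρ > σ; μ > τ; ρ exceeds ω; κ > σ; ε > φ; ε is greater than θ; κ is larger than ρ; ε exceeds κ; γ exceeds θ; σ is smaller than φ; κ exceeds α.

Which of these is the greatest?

τ is not greatest since τ < α; σ is not greatest since σ < ρ; ω is not greatest since ω < μ; μ is not greatest since μ < κ; α is not greatest since α < κ; ρ is not greatest since ρ < κ; κ is not greatest since κ < ε; θ is not greatest since θ < γ; φ is not greatest since φ < ε; ε is not greatest since ε < γ.
Only γ has nothing above it, so γ is the greatest.

γ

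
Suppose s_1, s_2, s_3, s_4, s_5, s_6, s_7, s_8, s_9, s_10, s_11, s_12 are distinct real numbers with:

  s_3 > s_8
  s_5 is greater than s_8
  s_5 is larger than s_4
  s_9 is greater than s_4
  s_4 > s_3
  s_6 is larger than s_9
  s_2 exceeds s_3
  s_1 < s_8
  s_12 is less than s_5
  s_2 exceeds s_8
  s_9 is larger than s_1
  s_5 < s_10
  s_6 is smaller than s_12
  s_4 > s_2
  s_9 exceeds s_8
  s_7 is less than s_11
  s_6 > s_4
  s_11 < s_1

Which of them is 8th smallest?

Chaining the given pairs: s_7 < s_11 < s_1 < s_8 < s_3 < s_2 < s_4 < s_9 < s_6 < s_12 < s_5 < s_10.
The 8th smallest is s_9.

s_9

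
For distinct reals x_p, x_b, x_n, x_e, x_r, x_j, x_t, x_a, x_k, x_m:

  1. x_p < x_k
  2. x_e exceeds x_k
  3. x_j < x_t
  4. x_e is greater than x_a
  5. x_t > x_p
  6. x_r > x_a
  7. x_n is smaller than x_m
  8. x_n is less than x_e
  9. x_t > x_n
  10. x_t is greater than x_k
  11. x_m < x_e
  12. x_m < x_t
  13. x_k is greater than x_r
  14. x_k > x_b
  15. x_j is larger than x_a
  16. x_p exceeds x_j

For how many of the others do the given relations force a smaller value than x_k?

5

Directly below x_k: x_b, x_p, x_r.
One step further: x_a, x_j (5 so far).
No other element is forced below x_k by the given relations, so the count is 5.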